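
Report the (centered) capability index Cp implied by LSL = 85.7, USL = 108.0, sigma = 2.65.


Cp = (USL - LSL) / (6 * sigma)
= (108.0 - 85.7) / (6 * 2.65)
= 22.3000 / 15.9000
= 1.4025

1.4025


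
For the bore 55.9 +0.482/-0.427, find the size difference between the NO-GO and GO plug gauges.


GO = nominal - lower_tol (smallest hole = maximum material condition)
GO = 55.9 - 0.427 = 55.473
NO-GO = nominal + upper_tol (largest hole = least material condition)
NO-GO = 55.9 + 0.482 = 56.382
spread = NO-GO - GO = 56.382 - 55.473 = 0.9090

0.9090


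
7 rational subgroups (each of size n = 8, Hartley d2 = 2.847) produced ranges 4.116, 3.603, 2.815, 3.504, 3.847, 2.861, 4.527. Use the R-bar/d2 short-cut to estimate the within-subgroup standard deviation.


R_bar = (4.116 + 3.603 + 2.815 + 3.504 + 3.847 + 2.861 + 4.527) / 7
R_bar = 25.273 / 7 = 3.6104286
sigma_hat = R_bar / d2 = 3.6104286 / 2.847 = 1.2682

1.2682


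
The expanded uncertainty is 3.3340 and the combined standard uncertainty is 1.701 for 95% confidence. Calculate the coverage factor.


k = U / uc
k = 3.3340 / 1.701
k = 1.96

1.96


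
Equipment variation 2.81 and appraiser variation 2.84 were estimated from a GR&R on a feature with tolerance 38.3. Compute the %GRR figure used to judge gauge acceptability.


GRR = sqrt(EV^2 + AV^2) = sqrt(2.81^2 + 2.84^2) = 3.9952096
%GRR = GRR / tol * 100 = 3.9952096 / 38.3 * 100
%GRR = 10.4314

10.4314


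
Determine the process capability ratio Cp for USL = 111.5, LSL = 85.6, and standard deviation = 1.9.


Cp = (USL - LSL) / (6 * sigma)
= (111.5 - 85.6) / (6 * 1.9)
= 25.9000 / 11.4000
= 2.2719

2.2719


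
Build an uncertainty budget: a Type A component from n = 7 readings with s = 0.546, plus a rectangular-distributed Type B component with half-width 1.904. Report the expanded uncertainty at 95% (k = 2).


u_A = s / sqrt(n) = 0.546 / sqrt(7) = 0.2063686
u_B = half_width / sqrt(3) = 1.904 / sqrt(3) = 1.0992749
uc = sqrt(u_A^2 + u_B^2) = sqrt(0.2063686^2 + 1.0992749^2) = 1.1184781
U = k * uc = 2 * 1.1184781
U = 2.2370

2.2370


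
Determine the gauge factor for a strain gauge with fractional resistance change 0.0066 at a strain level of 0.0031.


GF = (dR/R) / epsilon
= 0.0066 / 0.0031
= 2.1290

2.1290


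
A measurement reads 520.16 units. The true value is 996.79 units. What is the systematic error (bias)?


Systematic error = measured - true
= 520.16 - 996.79
= -476.6300

-476.6300


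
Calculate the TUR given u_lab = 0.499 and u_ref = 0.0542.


TUR = u_lab / u_ref
= 0.499 / 0.0542
= 9.2066

9.2066


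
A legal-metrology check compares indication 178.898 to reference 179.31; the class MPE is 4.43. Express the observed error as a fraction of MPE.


e = indication - reference = 178.898 - 179.31 = -0.4120
|e| = 0.4120
ratio = |e| / MPE = 0.4120 / 4.43
ratio = 0.0930

0.0930


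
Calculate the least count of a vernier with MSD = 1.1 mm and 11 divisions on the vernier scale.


LC = MSD / n_div
= 1.1 / 11
= 0.1000

0.1000


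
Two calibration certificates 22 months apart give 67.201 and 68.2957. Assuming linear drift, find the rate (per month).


rate = (v2 - v1) / months
= (68.2957 - 67.201) / 22
= 1.0947 / 22
= 0.0498

0.0498


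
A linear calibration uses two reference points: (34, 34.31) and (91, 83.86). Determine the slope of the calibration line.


slope = (y2 - y1) / (x2 - x1)
= (83.86 - 34.31) / (91 - 34)
= 49.5500 / 57
= 0.8693

0.8693


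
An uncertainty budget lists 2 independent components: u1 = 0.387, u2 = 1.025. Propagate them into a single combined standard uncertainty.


uc = sqrt(0.387^2 + 1.025^2)
uc = sqrt(1.200394)
uc = 1.0956

1.0956


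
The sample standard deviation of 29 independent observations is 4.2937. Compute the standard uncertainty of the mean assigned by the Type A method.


u_A = s / sqrt(n)
u_A = 4.2937 / sqrt(29)
u_A = 4.2937 / 5.3851648
u_A = 0.7973

0.7973


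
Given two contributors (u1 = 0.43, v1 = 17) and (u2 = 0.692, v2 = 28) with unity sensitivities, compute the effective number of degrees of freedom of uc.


uc = sqrt(u1^2 + u2^2) = sqrt(0.43^2 + 0.692^2) = 0.81471713
v_eff = uc^4 / (u1^4/v1 + u2^4/v2)
= 0.81471713^4 / (0.43^4/17 + 0.692^4/28)
= 0.44058265 / 0.010200728
v_eff = 43.1913

43.1913


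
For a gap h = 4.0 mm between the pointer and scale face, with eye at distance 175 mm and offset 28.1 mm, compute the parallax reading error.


error = h * offset / d
= 4.0 * 28.1 / 175
= 0.6423

0.6423


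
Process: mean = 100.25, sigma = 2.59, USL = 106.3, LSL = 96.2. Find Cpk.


Cpu = (USL - mean) / (3*sigma) = (106.3 - 100.25) / (3*2.59) = 0.7786
Cpl = (mean - LSL) / (3*sigma) = (100.25 - 96.2) / (3*2.59) = 0.5212
Cpk = min(Cpu, Cpl) = 0.5212

0.5212


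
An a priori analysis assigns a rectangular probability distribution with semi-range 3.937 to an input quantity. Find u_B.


u_B = half_width / sqrt(3)
u_B = 3.937 / 1.7320508
u_B = 2.2730

2.2730


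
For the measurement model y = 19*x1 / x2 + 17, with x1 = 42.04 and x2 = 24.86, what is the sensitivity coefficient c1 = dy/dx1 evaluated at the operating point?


y = 19*x1 / x2 + 17
dy/dx1 = 19/x2
Evaluate at x2 = 24.86: c1 = 19 / 24.86
c1 = 0.7643

0.7643


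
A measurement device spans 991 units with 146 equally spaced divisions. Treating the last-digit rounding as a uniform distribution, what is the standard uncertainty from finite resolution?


resolution = range / divisions
resolution = 991 / 146 = 6.7876712
u_res = resolution / (2*sqrt(3))
u_res = 6.7876712 / 3.4641016
u_res = 1.9594

1.9594


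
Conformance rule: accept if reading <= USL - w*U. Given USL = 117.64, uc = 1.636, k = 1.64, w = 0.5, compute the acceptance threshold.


U = k * uc = 1.64 * 1.636 = 2.68304
guard band g = w * U = 0.5 * 2.68304 = 1.34152
AL = USL - g = 117.64 - 1.34152
AL = 116.2985

116.2985


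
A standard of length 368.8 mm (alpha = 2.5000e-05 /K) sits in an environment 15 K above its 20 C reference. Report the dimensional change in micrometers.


dL = L * alpha * dT
= 368.8 * 2.5000e-05 * 15
= 0.1383000 mm
dL_um = 0.1383000 * 1000 = 138.3000 um

138.3000


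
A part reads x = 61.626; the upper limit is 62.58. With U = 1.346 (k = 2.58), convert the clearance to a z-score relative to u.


u = U / k = 1.346 / 2.58 = 0.52170543
margin = |USL - x| = |62.58 - 61.626| = 0.954
z = margin / u = 0.954 / 0.52170543
z = 1.8286

1.8286


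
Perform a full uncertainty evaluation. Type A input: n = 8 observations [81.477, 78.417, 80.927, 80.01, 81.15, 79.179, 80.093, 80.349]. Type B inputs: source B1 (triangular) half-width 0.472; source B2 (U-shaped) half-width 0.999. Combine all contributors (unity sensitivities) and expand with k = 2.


mean = (81.477 + 78.417 + 80.927 + 80.01 + 81.15 + 79.179 + 80.093 + 80.349) / 8 = 80.20025
s = sqrt(sum((x - mean)^2)/(n-1)) = 1.0249068
u_A = s / sqrt(n) = 1.0249068 / sqrt(8) = 0.36235927
u_B1 = 0.472 / sqrt(6) = 0.19269319
u_B2 = 0.999 / sqrt(2) = 0.70639967
uc = sqrt(0.36235927^2 + 0.19269319^2 + 0.70639967^2) = 0.8169672
U = k * uc = 2 * 0.8169672
U = 1.6339

1.6339


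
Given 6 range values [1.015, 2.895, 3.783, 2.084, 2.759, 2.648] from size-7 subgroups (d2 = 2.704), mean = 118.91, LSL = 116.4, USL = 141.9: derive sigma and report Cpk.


R_bar = (1.015 + 2.895 + 3.783 + 2.084 + 2.759 + 2.648) / 6 = 2.5306667
sigma = R_bar / d2 = 2.5306667 / 2.704 = 0.93589745
Cp = (USL - LSL)/(6*sigma) = (141.9 - 116.4)/(6*0.93589745) = 4.5411
Cpu = (141.9 - 118.91)/(3*0.93589745) = 8.1882
Cpl = (118.91 - 116.4)/(3*0.93589745) = 0.8940
Cpk = min(Cpu, Cpl) = 0.8940

0.8940


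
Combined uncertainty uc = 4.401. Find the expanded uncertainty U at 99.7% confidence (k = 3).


U = k * uc
U = 3 * 4.401
U = 13.2030

13.2030


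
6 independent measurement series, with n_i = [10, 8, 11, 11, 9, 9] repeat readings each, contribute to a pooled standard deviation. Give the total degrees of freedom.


nu = sum_i (n_i - 1)
nu = ((10 - 1) + (8 - 1) + (11 - 1) + (11 - 1) + (9 - 1) + (9 - 1))
nu = 9 + 7 + 10 + 10 + 8 + 8
nu = 52

52


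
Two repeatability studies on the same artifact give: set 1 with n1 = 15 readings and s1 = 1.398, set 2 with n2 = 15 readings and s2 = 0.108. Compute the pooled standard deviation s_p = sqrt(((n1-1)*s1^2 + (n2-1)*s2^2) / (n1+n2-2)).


s_p = sqrt(((n1-1)*s1^2 + (n2-1)*s2^2) / (n1+n2-2))
numerator = (15-1)*1.398^2 + (15-1)*0.108^2 = 27.361656 + 0.163296 = 27.524952
denominator = 15 + 15 - 2 = 28
s_p^2 = 27.524952 / 28 = 0.983034
s_p = sqrt(0.983034) = 0.9915

0.9915


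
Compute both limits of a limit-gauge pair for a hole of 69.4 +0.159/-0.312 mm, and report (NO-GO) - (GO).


GO = nominal - lower_tol (smallest hole = maximum material condition)
GO = 69.4 - 0.312 = 69.088
NO-GO = nominal + upper_tol (largest hole = least material condition)
NO-GO = 69.4 + 0.159 = 69.559
spread = NO-GO - GO = 69.559 - 69.088 = 0.4710

0.4710


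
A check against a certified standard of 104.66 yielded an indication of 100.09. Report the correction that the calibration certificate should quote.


Correction = standard - reading
= 104.66 - 100.09
= 4.5700

4.5700


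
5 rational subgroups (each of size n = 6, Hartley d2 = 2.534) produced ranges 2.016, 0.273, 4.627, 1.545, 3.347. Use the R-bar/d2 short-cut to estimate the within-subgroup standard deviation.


R_bar = (2.016 + 0.273 + 4.627 + 1.545 + 3.347) / 5
R_bar = 11.808 / 5 = 2.3616
sigma_hat = R_bar / d2 = 2.3616 / 2.534 = 0.9320

0.9320


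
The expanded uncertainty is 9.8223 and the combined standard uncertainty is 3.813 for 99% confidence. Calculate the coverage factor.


k = U / uc
k = 9.8223 / 3.813
k = 2.576

2.576


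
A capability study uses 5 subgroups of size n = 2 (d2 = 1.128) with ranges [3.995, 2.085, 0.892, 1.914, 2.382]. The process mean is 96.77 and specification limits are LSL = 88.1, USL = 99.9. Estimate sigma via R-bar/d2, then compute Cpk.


R_bar = (3.995 + 2.085 + 0.892 + 1.914 + 2.382) / 5 = 2.2536
sigma = R_bar / d2 = 2.2536 / 1.128 = 1.9978723
Cp = (USL - LSL)/(6*sigma) = (99.9 - 88.1)/(6*1.9978723) = 0.9844
Cpu = (99.9 - 96.77)/(3*1.9978723) = 0.5222
Cpl = (96.77 - 88.1)/(3*1.9978723) = 1.4465
Cpk = min(Cpu, Cpl) = 0.5222

0.5222


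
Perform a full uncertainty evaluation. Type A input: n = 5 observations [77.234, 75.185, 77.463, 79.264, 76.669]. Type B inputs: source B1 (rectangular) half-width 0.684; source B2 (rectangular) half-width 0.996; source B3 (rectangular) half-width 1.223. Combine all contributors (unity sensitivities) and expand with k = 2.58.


mean = (77.234 + 75.185 + 77.463 + 79.264 + 76.669) / 5 = 77.163
s = sqrt(sum((x - mean)^2)/(n-1)) = 1.4718833
u_A = s / sqrt(n) = 1.4718833 / sqrt(5) = 0.65824622
u_B1 = 0.684 / sqrt(3) = 0.39490758
u_B2 = 0.996 / sqrt(3) = 0.57504087
u_B3 = 1.223 / sqrt(3) = 0.70609938
uc = sqrt(0.65824622^2 + 0.39490758^2 + 0.57504087^2 + 0.70609938^2) = 1.1910031
U = k * uc = 2.58 * 1.1910031
U = 3.0728

3.0728


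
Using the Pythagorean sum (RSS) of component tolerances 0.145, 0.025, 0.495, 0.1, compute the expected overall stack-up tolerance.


RSS = sqrt(0.145^2 + 0.025^2 + 0.495^2 + 0.1^2)
= sqrt(0.276675)
= 0.5260

0.5260


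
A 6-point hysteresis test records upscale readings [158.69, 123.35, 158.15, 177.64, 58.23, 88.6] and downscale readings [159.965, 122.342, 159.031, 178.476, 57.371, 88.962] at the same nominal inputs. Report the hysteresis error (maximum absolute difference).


|158.69 - 159.965| = 1.2750
|123.35 - 122.342| = 1.0080
|158.15 - 159.031| = 0.8810
|177.64 - 178.476| = 0.8360
|58.23 - 57.371| = 0.8590
|88.6 - 88.962| = 0.3620
hysteresis = max(diffs) = 1.2750

1.2750


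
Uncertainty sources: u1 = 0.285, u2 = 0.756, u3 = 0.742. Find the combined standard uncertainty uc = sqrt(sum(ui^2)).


uc = sqrt(0.285^2 + 0.756^2 + 0.742^2)
uc = sqrt(1.203325)
uc = 1.0970

1.0970


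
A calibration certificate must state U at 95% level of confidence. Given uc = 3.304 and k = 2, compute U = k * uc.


U = k * uc
U = 2 * 3.304
U = 6.6080

6.6080


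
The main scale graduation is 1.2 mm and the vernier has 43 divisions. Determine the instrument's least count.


LC = MSD / n_div
= 1.2 / 43
= 0.0279

0.0279


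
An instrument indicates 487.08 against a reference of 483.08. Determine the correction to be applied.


Correction = standard - reading
= 483.08 - 487.08
= -4.0000

-4.0000


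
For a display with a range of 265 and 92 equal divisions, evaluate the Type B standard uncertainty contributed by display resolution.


resolution = range / divisions
resolution = 265 / 92 = 2.8804348
u_res = resolution / (2*sqrt(3))
u_res = 2.8804348 / 3.4641016
u_res = 0.8315

0.8315


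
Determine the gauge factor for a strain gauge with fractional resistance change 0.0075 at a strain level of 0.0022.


GF = (dR/R) / epsilon
= 0.0075 / 0.0022
= 3.4091

3.4091


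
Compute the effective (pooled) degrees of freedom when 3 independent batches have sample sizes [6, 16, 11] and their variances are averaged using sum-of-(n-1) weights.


nu = sum_i (n_i - 1)
nu = ((6 - 1) + (16 - 1) + (11 - 1))
nu = 5 + 15 + 10
nu = 30

30


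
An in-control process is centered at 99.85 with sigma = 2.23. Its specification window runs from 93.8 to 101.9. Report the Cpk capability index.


Cpu = (USL - mean) / (3*sigma) = (101.9 - 99.85) / (3*2.23) = 0.3064
Cpl = (mean - LSL) / (3*sigma) = (99.85 - 93.8) / (3*2.23) = 0.9043
Cpk = min(Cpu, Cpl) = 0.3064

0.3064


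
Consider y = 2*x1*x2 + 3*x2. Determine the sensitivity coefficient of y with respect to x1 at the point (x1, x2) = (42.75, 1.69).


y = 2*x1*x2 + 3*x2
dy/dx1 = 2*x2
Evaluate at x2 = 1.69: c1 = 2 * 1.69
c1 = 3.3800

3.3800


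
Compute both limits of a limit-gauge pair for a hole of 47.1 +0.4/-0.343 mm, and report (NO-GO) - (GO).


GO = nominal - lower_tol (smallest hole = maximum material condition)
GO = 47.1 - 0.343 = 46.757
NO-GO = nominal + upper_tol (largest hole = least material condition)
NO-GO = 47.1 + 0.4 = 47.5
spread = NO-GO - GO = 47.5 - 46.757 = 0.7430

0.7430


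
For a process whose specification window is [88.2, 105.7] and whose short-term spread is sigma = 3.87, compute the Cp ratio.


Cp = (USL - LSL) / (6 * sigma)
= (105.7 - 88.2) / (6 * 3.87)
= 17.5000 / 23.2200
= 0.7537

0.7537


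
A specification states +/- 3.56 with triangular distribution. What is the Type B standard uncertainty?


u_B = half_width / sqrt(6)
u_B = 3.56 / 2.4494897
u_B = 1.4534

1.4534


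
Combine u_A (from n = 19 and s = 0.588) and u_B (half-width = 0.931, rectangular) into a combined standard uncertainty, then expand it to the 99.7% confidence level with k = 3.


u_A = s / sqrt(n) = 0.588 / sqrt(19) = 0.13489645
u_B = half_width / sqrt(3) = 0.931 / sqrt(3) = 0.5375131
uc = sqrt(u_A^2 + u_B^2) = sqrt(0.13489645^2 + 0.5375131^2) = 0.55418173
U = k * uc = 3 * 0.55418173
U = 1.6625

1.6625


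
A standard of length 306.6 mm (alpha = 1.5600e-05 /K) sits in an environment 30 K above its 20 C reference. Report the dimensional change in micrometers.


dL = L * alpha * dT
= 306.6 * 1.5600e-05 * 30
= 0.1434888 mm
dL_um = 0.1434888 * 1000 = 143.4888 um

143.4888


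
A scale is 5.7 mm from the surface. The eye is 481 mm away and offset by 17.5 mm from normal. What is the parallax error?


error = h * offset / d
= 5.7 * 17.5 / 481
= 0.2074

0.2074


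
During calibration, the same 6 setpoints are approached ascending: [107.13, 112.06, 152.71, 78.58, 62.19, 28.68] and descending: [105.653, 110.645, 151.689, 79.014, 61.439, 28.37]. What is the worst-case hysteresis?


|107.13 - 105.653| = 1.4770
|112.06 - 110.645| = 1.4150
|152.71 - 151.689| = 1.0210
|78.58 - 79.014| = 0.4340
|62.19 - 61.439| = 0.7510
|28.68 - 28.37| = 0.3100
hysteresis = max(diffs) = 1.4770

1.4770


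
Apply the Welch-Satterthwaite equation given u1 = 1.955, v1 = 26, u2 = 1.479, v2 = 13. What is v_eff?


uc = sqrt(u1^2 + u2^2) = sqrt(1.955^2 + 1.479^2) = 2.4514212
v_eff = uc^4 / (u1^4/v1 + u2^4/v2)
= 2.4514212^4 / (1.955^4/26 + 1.479^4/13)
= 36.11368 / 0.92991044
v_eff = 38.8357

38.8357


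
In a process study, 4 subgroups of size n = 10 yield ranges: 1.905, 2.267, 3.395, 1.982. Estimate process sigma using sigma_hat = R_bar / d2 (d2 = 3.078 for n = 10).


R_bar = (1.905 + 2.267 + 3.395 + 1.982) / 4
R_bar = 9.549 / 4 = 2.38725
sigma_hat = R_bar / d2 = 2.38725 / 3.078 = 0.7756

0.7756


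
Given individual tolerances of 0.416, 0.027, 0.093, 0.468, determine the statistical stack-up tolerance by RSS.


RSS = sqrt(0.416^2 + 0.027^2 + 0.093^2 + 0.468^2)
= sqrt(0.401458)
= 0.6336

0.6336


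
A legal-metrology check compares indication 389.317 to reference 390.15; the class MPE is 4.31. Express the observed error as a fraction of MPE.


e = indication - reference = 389.317 - 390.15 = -0.8330
|e| = 0.8330
ratio = |e| / MPE = 0.8330 / 4.31
ratio = 0.1933

0.1933


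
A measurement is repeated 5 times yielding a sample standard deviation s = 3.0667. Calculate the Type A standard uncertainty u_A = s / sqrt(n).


u_A = s / sqrt(n)
u_A = 3.0667 / sqrt(5)
u_A = 3.0667 / 2.236068
u_A = 1.3715

1.3715


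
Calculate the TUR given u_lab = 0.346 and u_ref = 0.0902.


TUR = u_lab / u_ref
= 0.346 / 0.0902
= 3.8359

3.8359


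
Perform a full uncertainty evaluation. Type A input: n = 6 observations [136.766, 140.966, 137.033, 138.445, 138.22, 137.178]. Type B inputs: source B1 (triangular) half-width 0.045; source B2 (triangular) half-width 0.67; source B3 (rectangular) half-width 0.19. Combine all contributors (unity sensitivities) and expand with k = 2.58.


mean = (136.766 + 140.966 + 137.033 + 138.445 + 138.22 + 137.178) / 6 = 138.1013333
s = sqrt(sum((x - mean)^2)/(n-1)) = 1.5566309
u_A = s / sqrt(n) = 1.5566309 / sqrt(6) = 0.6354919
u_B1 = 0.045 / sqrt(6) = 0.018371173
u_B2 = 0.67 / sqrt(6) = 0.27352635
u_B3 = 0.19 / sqrt(3) = 0.10969655
uc = sqrt(0.6354919^2 + 0.018371173^2 + 0.27352635^2 + 0.10969655^2) = 0.70074065
U = k * uc = 2.58 * 0.70074065
U = 1.8079

1.8079


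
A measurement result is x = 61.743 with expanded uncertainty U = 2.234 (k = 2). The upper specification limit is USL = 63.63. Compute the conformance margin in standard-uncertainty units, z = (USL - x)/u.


u = U / k = 2.234 / 2 = 1.117
margin = |USL - x| = |63.63 - 61.743| = 1.887
z = margin / u = 1.887 / 1.117
z = 1.6893

1.6893


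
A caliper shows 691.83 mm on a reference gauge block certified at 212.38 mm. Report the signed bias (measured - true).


Systematic error = measured - true
= 691.83 - 212.38
= 479.4500

479.4500


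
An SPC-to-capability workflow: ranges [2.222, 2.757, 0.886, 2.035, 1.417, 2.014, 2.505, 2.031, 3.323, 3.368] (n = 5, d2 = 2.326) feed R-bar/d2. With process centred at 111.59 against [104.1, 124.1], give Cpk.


R_bar = (2.222 + 2.757 + 0.886 + 2.035 + 1.417 + 2.014 + 2.505 + 2.031 + 3.323 + 3.368) / 10 = 2.2558
sigma = R_bar / d2 = 2.2558 / 2.326 = 0.96981943
Cp = (USL - LSL)/(6*sigma) = (124.1 - 104.1)/(6*0.96981943) = 3.4371
Cpu = (124.1 - 111.59)/(3*0.96981943) = 4.2998
Cpl = (111.59 - 104.1)/(3*0.96981943) = 2.5744
Cpk = min(Cpu, Cpl) = 2.5744

2.5744


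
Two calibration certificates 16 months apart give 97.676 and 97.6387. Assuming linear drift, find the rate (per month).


rate = (v2 - v1) / months
= (97.6387 - 97.676) / 16
= -0.0373 / 16
= -0.0023

-0.0023


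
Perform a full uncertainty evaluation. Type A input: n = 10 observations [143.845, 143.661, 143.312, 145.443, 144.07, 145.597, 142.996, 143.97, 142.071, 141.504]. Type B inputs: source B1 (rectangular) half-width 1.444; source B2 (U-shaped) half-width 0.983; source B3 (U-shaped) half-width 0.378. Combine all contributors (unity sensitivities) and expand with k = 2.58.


mean = (143.845 + 143.661 + 143.312 + 145.443 + 144.07 + 145.597 + 142.996 + 143.97 + 142.071 + 141.504) / 10 = 143.6469
s = sqrt(sum((x - mean)^2)/(n-1)) = 1.2894023
u_A = s / sqrt(n) = 1.2894023 / sqrt(10) = 0.40774481
u_B1 = 1.444 / sqrt(3) = 0.83369379
u_B2 = 0.983 / sqrt(2) = 0.69508597
u_B3 = 0.378 / sqrt(2) = 0.26728636
uc = sqrt(0.40774481^2 + 0.83369379^2 + 0.69508597^2 + 0.26728636^2) = 1.1899108
U = k * uc = 2.58 * 1.1899108
U = 3.0700

3.0700


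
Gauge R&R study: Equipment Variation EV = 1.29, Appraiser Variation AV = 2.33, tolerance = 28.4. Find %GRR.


GRR = sqrt(EV^2 + AV^2) = sqrt(1.29^2 + 2.33^2) = 2.6632687
%GRR = GRR / tol * 100 = 2.6632687 / 28.4 * 100
%GRR = 9.3777

9.3777


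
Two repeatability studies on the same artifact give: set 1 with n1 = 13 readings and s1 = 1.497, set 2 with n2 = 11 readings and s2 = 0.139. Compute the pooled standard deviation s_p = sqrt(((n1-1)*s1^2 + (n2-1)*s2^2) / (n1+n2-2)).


s_p = sqrt(((n1-1)*s1^2 + (n2-1)*s2^2) / (n1+n2-2))
numerator = (13-1)*1.497^2 + (11-1)*0.139^2 = 26.892108 + 0.19321 = 27.085318
denominator = 13 + 11 - 2 = 22
s_p^2 = 27.085318 / 22 = 1.2311508
s_p = sqrt(1.2311508) = 1.1096

1.1096


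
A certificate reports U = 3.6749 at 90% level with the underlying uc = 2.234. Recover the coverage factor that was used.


k = U / uc
k = 3.6749 / 2.234
k = 1.645

1.645


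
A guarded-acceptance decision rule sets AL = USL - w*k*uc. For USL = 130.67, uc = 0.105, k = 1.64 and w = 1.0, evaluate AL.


U = k * uc = 1.64 * 0.105 = 0.1722
guard band g = w * U = 1.0 * 0.1722 = 0.1722
AL = USL - g = 130.67 - 0.1722
AL = 130.4978

130.4978


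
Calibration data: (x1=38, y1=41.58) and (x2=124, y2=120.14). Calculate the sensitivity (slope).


slope = (y2 - y1) / (x2 - x1)
= (120.14 - 41.58) / (124 - 38)
= 78.5600 / 86
= 0.9135

0.9135


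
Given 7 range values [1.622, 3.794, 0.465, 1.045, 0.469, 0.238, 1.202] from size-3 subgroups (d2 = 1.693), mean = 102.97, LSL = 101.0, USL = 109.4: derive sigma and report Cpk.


R_bar = (1.622 + 3.794 + 0.465 + 1.045 + 0.469 + 0.238 + 1.202) / 7 = 1.2621429
sigma = R_bar / d2 = 1.2621429 / 1.693 = 0.74550673
Cp = (USL - LSL)/(6*sigma) = (109.4 - 101.0)/(6*0.74550673) = 1.8779
Cpu = (109.4 - 102.97)/(3*0.74550673) = 2.8750
Cpl = (102.97 - 101.0)/(3*0.74550673) = 0.8808
Cpk = min(Cpu, Cpl) = 0.8808

0.8808


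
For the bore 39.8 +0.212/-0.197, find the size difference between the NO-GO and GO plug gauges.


GO = nominal - lower_tol (smallest hole = maximum material condition)
GO = 39.8 - 0.197 = 39.603
NO-GO = nominal + upper_tol (largest hole = least material condition)
NO-GO = 39.8 + 0.212 = 40.012
spread = NO-GO - GO = 40.012 - 39.603 = 0.4090

0.4090


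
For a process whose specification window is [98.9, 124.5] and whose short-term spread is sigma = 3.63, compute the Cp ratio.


Cp = (USL - LSL) / (6 * sigma)
= (124.5 - 98.9) / (6 * 3.63)
= 25.6000 / 21.7800
= 1.1754

1.1754


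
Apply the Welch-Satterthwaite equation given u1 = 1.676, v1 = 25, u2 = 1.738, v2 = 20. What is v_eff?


uc = sqrt(u1^2 + u2^2) = sqrt(1.676^2 + 1.738^2) = 2.4144606
v_eff = uc^4 / (u1^4/v1 + u2^4/v2)
= 2.4144606^4 / (1.676^4/25 + 1.738^4/20)
= 33.984469 / 0.77182836
v_eff = 44.0311

44.0311


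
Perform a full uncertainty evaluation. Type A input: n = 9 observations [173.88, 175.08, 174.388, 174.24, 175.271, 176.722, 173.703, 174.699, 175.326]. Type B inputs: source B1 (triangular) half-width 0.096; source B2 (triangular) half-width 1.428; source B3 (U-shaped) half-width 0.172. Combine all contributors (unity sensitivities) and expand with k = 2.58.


mean = (173.88 + 175.08 + 174.388 + 174.24 + 175.271 + 176.722 + 173.703 + 174.699 + 175.326) / 9 = 174.8121111
s = sqrt(sum((x - mean)^2)/(n-1)) = 0.92283767
u_A = s / sqrt(n) = 0.92283767 / sqrt(9) = 0.30761256
u_B1 = 0.096 / sqrt(6) = 0.039191836
u_B2 = 1.428 / sqrt(6) = 0.58297856
u_B3 = 0.172 / sqrt(2) = 0.12162237
uc = sqrt(0.30761256^2 + 0.039191836^2 + 0.58297856^2 + 0.12162237^2) = 0.67142944
U = k * uc = 2.58 * 0.67142944
U = 1.7323

1.7323


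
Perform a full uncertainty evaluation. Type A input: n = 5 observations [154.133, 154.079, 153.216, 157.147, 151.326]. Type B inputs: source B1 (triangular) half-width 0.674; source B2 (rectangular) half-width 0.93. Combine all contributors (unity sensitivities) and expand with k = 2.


mean = (154.133 + 154.079 + 153.216 + 157.147 + 151.326) / 5 = 153.9802
s = sqrt(sum((x - mean)^2)/(n-1)) = 2.1030044
u_A = s / sqrt(n) = 2.1030044 / sqrt(5) = 0.94049216
u_B1 = 0.674 / sqrt(6) = 0.27515935
u_B2 = 0.93 / sqrt(3) = 0.53693575
uc = sqrt(0.94049216^2 + 0.27515935^2 + 0.53693575^2) = 1.11738
U = k * uc = 2 * 1.11738
U = 2.2348

2.2348


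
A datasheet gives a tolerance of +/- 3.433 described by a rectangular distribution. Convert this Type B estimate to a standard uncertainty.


u_B = half_width / sqrt(3)
u_B = 3.433 / 1.7320508
u_B = 1.9820

1.9820


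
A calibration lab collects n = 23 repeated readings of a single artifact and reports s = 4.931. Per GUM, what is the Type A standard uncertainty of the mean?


u_A = s / sqrt(n)
u_A = 4.931 / sqrt(23)
u_A = 4.931 / 4.7958315
u_A = 1.0282

1.0282


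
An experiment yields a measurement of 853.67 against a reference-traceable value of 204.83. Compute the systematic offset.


Systematic error = measured - true
= 853.67 - 204.83
= 648.8400

648.8400


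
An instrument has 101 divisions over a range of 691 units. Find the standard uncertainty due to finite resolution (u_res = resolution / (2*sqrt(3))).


resolution = range / divisions
resolution = 691 / 101 = 6.8415842
u_res = resolution / (2*sqrt(3))
u_res = 6.8415842 / 3.4641016
u_res = 1.9750

1.9750


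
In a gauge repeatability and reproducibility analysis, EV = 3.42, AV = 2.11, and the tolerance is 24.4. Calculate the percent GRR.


GRR = sqrt(EV^2 + AV^2) = sqrt(3.42^2 + 2.11^2) = 4.0185196
%GRR = GRR / tol * 100 = 4.0185196 / 24.4 * 100
%GRR = 16.4693

16.4693


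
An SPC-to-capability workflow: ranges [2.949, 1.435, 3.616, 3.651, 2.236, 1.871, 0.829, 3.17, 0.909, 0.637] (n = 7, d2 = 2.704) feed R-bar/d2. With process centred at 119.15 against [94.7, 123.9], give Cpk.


R_bar = (2.949 + 1.435 + 3.616 + 3.651 + 2.236 + 1.871 + 0.829 + 3.17 + 0.909 + 0.637) / 10 = 2.1303
sigma = R_bar / d2 = 2.1303 / 2.704 = 0.78783284
Cp = (USL - LSL)/(6*sigma) = (123.9 - 94.7)/(6*0.78783284) = 6.1773
Cpu = (123.9 - 119.15)/(3*0.78783284) = 2.0097
Cpl = (119.15 - 94.7)/(3*0.78783284) = 10.3448
Cpk = min(Cpu, Cpl) = 2.0097

2.0097


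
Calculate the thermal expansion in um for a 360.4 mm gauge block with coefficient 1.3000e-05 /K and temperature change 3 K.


dL = L * alpha * dT
= 360.4 * 1.3000e-05 * 3
= 0.0140556 mm
dL_um = 0.0140556 * 1000 = 14.0556 um

14.0556


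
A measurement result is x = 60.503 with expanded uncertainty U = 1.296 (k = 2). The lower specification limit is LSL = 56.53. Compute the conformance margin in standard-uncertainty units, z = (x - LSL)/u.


u = U / k = 1.296 / 2 = 0.648
margin = |LSL - x| = |56.53 - 60.503| = 3.973
z = margin / u = 3.973 / 0.648
z = 6.1312

6.1312


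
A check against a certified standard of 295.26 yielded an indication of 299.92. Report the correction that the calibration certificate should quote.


Correction = standard - reading
= 295.26 - 299.92
= -4.6600

-4.6600


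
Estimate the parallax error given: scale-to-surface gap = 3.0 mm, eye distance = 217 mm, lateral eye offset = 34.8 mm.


error = h * offset / d
= 3.0 * 34.8 / 217
= 0.4811

0.4811


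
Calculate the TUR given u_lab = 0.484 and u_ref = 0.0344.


TUR = u_lab / u_ref
= 0.484 / 0.0344
= 14.0698

14.0698


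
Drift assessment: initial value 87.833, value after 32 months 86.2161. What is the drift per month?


rate = (v2 - v1) / months
= (86.2161 - 87.833) / 32
= -1.6169 / 32
= -0.0505

-0.0505


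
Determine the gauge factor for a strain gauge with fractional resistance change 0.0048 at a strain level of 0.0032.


GF = (dR/R) / epsilon
= 0.0048 / 0.0032
= 1.5000

1.5000


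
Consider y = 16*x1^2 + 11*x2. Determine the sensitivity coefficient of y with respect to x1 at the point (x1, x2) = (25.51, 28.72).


y = 16*x1^2 + 11*x2
dy/dx1 = 2*16*x1
Evaluate at x1 = 25.51: c1 = 32 * 25.51
c1 = 816.3200

816.3200


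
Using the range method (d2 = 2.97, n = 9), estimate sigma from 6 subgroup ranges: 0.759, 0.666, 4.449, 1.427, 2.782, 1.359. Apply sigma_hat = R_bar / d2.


R_bar = (0.759 + 0.666 + 4.449 + 1.427 + 2.782 + 1.359) / 6
R_bar = 11.442 / 6 = 1.907
sigma_hat = R_bar / d2 = 1.907 / 2.97 = 0.6421

0.6421


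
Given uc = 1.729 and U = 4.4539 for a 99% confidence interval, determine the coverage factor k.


k = U / uc
k = 4.4539 / 1.729
k = 2.576

2.576


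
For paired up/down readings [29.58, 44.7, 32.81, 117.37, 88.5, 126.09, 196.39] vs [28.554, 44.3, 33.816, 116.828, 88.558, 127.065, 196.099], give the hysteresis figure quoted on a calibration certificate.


|29.58 - 28.554| = 1.0260
|44.7 - 44.3| = 0.4000
|32.81 - 33.816| = 1.0060
|117.37 - 116.828| = 0.5420
|88.5 - 88.558| = 0.0580
|126.09 - 127.065| = 0.9750
|196.39 - 196.099| = 0.2910
hysteresis = max(diffs) = 1.0260

1.0260


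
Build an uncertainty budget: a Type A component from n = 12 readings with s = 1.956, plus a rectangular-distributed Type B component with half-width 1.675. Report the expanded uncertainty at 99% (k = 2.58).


u_A = s / sqrt(n) = 1.956 / sqrt(12) = 0.56464856
u_B = half_width / sqrt(3) = 1.675 / sqrt(3) = 0.9670617
uc = sqrt(u_A^2 + u_B^2) = sqrt(0.56464856^2 + 0.9670617^2) = 1.1198376
U = k * uc = 2.58 * 1.1198376
U = 2.8892

2.8892


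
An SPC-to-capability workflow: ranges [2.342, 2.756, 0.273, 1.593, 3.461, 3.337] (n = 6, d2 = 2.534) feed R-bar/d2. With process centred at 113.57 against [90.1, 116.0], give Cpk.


R_bar = (2.342 + 2.756 + 0.273 + 1.593 + 3.461 + 3.337) / 6 = 2.2936667
sigma = R_bar / d2 = 2.2936667 / 2.534 = 0.90515655
Cp = (USL - LSL)/(6*sigma) = (116.0 - 90.1)/(6*0.90515655) = 4.7690
Cpu = (116.0 - 113.57)/(3*0.90515655) = 0.8949
Cpl = (113.57 - 90.1)/(3*0.90515655) = 8.6431
Cpk = min(Cpu, Cpl) = 0.8949

0.8949


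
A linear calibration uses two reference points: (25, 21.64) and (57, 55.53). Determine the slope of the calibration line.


slope = (y2 - y1) / (x2 - x1)
= (55.53 - 21.64) / (57 - 25)
= 33.8900 / 32
= 1.0591

1.0591


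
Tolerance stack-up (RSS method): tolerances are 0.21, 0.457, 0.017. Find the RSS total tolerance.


RSS = sqrt(0.21^2 + 0.457^2 + 0.017^2)
= sqrt(0.253238)
= 0.5032

0.5032


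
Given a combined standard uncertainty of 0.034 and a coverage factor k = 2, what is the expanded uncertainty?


U = k * uc
U = 2 * 0.034
U = 0.0680

0.0680


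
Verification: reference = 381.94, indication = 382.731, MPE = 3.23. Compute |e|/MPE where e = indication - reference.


e = indication - reference = 382.731 - 381.94 = 0.7910
|e| = 0.7910
ratio = |e| / MPE = 0.7910 / 3.23
ratio = 0.2449

0.2449


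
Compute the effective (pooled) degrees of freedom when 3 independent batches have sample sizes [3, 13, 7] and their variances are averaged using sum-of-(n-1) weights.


nu = sum_i (n_i - 1)
nu = ((3 - 1) + (13 - 1) + (7 - 1))
nu = 2 + 12 + 6
nu = 20

20


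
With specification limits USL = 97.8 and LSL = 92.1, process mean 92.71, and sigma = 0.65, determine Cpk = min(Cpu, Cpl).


Cpu = (USL - mean) / (3*sigma) = (97.8 - 92.71) / (3*0.65) = 2.6103
Cpl = (mean - LSL) / (3*sigma) = (92.71 - 92.1) / (3*0.65) = 0.3128
Cpk = min(Cpu, Cpl) = 0.3128

0.3128


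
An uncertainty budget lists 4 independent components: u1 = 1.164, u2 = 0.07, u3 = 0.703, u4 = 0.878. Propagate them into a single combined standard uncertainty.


uc = sqrt(1.164^2 + 0.07^2 + 0.703^2 + 0.878^2)
uc = sqrt(2.624889)
uc = 1.6202

1.6202


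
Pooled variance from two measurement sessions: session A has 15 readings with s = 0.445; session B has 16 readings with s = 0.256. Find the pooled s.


s_p = sqrt(((n1-1)*s1^2 + (n2-1)*s2^2) / (n1+n2-2))
numerator = (15-1)*0.445^2 + (16-1)*0.256^2 = 2.77235 + 0.98304 = 3.75539
denominator = 15 + 16 - 2 = 29
s_p^2 = 3.75539 / 29 = 0.12949621
s_p = sqrt(0.12949621) = 0.3599

0.3599


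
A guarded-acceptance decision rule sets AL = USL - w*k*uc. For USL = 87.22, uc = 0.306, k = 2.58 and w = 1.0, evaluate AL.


U = k * uc = 2.58 * 0.306 = 0.78948
guard band g = w * U = 1.0 * 0.78948 = 0.78948
AL = USL - g = 87.22 - 0.78948
AL = 86.4305

86.4305


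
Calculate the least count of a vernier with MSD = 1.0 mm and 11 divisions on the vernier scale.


LC = MSD / n_div
= 1.0 / 11
= 0.0909

0.0909


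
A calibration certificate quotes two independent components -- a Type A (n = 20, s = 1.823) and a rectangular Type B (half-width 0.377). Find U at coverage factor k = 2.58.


u_A = s / sqrt(n) = 1.823 / sqrt(20) = 0.40763519
u_B = half_width / sqrt(3) = 0.377 / sqrt(3) = 0.21766105
uc = sqrt(u_A^2 + u_B^2) = sqrt(0.40763519^2 + 0.21766105^2) = 0.46210689
U = k * uc = 2.58 * 0.46210689
U = 1.1922

1.1922


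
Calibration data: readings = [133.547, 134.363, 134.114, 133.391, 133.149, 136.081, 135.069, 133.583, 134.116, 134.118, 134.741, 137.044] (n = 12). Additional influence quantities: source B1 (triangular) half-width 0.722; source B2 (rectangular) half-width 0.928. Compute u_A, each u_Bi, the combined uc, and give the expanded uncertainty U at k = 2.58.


mean = (133.547 + 134.363 + 134.114 + 133.391 + 133.149 + 136.081 + 135.069 + 133.583 + 134.116 + 134.118 + 134.741 + 137.044) / 12 = 134.443
s = sqrt(sum((x - mean)^2)/(n-1)) = 1.1512711
u_A = s / sqrt(n) = 1.1512711 / sqrt(12) = 0.33234334
u_B1 = 0.722 / sqrt(6) = 0.29475527
u_B2 = 0.928 / sqrt(3) = 0.53578105
uc = sqrt(0.33234334^2 + 0.29475527^2 + 0.53578105^2) = 0.69598427
U = k * uc = 2.58 * 0.69598427
U = 1.7956

1.7956


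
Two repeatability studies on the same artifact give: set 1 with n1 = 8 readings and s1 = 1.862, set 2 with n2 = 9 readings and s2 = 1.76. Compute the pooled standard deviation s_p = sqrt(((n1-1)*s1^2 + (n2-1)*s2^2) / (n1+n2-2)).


s_p = sqrt(((n1-1)*s1^2 + (n2-1)*s2^2) / (n1+n2-2))
numerator = (8-1)*1.862^2 + (9-1)*1.76^2 = 24.269308 + 24.7808 = 49.050108
denominator = 8 + 9 - 2 = 15
s_p^2 = 49.050108 / 15 = 3.2700072
s_p = sqrt(3.2700072) = 1.8083

1.8083


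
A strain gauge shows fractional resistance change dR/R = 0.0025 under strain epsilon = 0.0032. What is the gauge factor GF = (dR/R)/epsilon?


GF = (dR/R) / epsilon
= 0.0025 / 0.0032
= 0.7812

0.7812


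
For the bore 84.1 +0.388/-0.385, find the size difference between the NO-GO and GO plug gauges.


GO = nominal - lower_tol (smallest hole = maximum material condition)
GO = 84.1 - 0.385 = 83.715
NO-GO = nominal + upper_tol (largest hole = least material condition)
NO-GO = 84.1 + 0.388 = 84.488
spread = NO-GO - GO = 84.488 - 83.715 = 0.7730

0.7730


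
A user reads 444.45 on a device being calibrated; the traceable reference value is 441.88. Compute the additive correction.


Correction = standard - reading
= 441.88 - 444.45
= -2.5700

-2.5700


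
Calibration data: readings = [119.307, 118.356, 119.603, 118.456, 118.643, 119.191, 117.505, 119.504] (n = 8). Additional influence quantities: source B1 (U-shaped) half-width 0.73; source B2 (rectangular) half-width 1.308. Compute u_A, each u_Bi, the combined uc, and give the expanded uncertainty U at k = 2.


mean = (119.307 + 118.356 + 119.603 + 118.456 + 118.643 + 119.191 + 117.505 + 119.504) / 8 = 118.820625
s = sqrt(sum((x - mean)^2)/(n-1)) = 0.71355227
u_A = s / sqrt(n) = 0.71355227 / sqrt(8) = 0.25227882
u_B1 = 0.73 / sqrt(2) = 0.51618795
u_B2 = 1.308 / sqrt(3) = 0.75517415
uc = sqrt(0.25227882^2 + 0.51618795^2 + 0.75517415^2) = 0.94888492
U = k * uc = 2 * 0.94888492
U = 1.8978

1.8978


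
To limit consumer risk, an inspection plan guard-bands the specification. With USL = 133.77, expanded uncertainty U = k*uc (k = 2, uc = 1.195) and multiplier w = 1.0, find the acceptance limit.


U = k * uc = 2 * 1.195 = 2.39
guard band g = w * U = 1.0 * 2.39 = 2.39
AL = USL - g = 133.77 - 2.39
AL = 131.3800

131.3800


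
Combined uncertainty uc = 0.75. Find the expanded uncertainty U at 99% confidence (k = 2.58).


U = k * uc
U = 2.58 * 0.75
U = 1.9350

1.9350


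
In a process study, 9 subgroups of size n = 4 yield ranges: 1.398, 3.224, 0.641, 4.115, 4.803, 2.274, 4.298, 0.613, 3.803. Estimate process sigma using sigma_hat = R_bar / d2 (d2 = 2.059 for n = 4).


R_bar = (1.398 + 3.224 + 0.641 + 4.115 + 4.803 + 2.274 + 4.298 + 0.613 + 3.803) / 9
R_bar = 25.169 / 9 = 2.7965556
sigma_hat = R_bar / d2 = 2.7965556 / 2.059 = 1.3582

1.3582


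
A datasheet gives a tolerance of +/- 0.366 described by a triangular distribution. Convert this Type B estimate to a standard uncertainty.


u_B = half_width / sqrt(6)
u_B = 0.366 / 2.4494897
u_B = 0.1494

0.1494


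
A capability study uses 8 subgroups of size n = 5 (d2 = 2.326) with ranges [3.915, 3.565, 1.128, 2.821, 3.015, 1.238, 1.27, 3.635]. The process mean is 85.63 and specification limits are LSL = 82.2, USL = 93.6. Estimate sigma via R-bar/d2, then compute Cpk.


R_bar = (3.915 + 3.565 + 1.128 + 2.821 + 3.015 + 1.238 + 1.27 + 3.635) / 8 = 2.573375
sigma = R_bar / d2 = 2.573375 / 2.326 = 1.1063521
Cp = (USL - LSL)/(6*sigma) = (93.6 - 82.2)/(6*1.1063521) = 1.7174
Cpu = (93.6 - 85.63)/(3*1.1063521) = 2.4013
Cpl = (85.63 - 82.2)/(3*1.1063521) = 1.0334
Cpk = min(Cpu, Cpl) = 1.0334

1.0334


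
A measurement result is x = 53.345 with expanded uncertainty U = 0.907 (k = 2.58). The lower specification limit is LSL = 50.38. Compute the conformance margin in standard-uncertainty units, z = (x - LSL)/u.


u = U / k = 0.907 / 2.58 = 0.35155039
margin = |LSL - x| = |50.38 - 53.345| = 2.965
z = margin / u = 2.965 / 0.35155039
z = 8.4341

8.4341


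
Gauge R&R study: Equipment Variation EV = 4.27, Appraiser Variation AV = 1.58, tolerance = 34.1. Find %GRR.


GRR = sqrt(EV^2 + AV^2) = sqrt(4.27^2 + 1.58^2) = 4.5529441
%GRR = GRR / tol * 100 = 4.5529441 / 34.1 * 100
%GRR = 13.3517

13.3517


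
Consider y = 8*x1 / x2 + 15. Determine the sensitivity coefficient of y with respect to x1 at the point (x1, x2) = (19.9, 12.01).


y = 8*x1 / x2 + 15
dy/dx1 = 8/x2
Evaluate at x2 = 12.01: c1 = 8 / 12.01
c1 = 0.6661

0.6661


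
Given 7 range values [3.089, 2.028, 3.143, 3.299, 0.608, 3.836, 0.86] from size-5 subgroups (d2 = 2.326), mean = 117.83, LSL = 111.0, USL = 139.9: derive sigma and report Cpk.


R_bar = (3.089 + 2.028 + 3.143 + 3.299 + 0.608 + 3.836 + 0.86) / 7 = 2.409
sigma = R_bar / d2 = 2.409 / 2.326 = 1.0356836
Cp = (USL - LSL)/(6*sigma) = (139.9 - 111.0)/(6*1.0356836) = 4.6507
Cpu = (139.9 - 117.83)/(3*1.0356836) = 7.1032
Cpl = (117.83 - 111.0)/(3*1.0356836) = 2.1982
Cpk = min(Cpu, Cpl) = 2.1982

2.1982


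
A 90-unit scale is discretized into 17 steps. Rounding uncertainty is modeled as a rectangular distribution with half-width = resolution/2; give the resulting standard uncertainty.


resolution = range / divisions
resolution = 90 / 17 = 5.2941176
u_res = resolution / (2*sqrt(3))
u_res = 5.2941176 / 3.4641016
u_res = 1.5283

1.5283


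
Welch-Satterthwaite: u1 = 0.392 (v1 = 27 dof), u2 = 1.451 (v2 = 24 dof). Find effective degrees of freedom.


uc = sqrt(u1^2 + u2^2) = sqrt(0.392^2 + 1.451^2) = 1.5030186
v_eff = uc^4 / (u1^4/v1 + u2^4/v2)
= 1.5030186^4 / (0.392^4/27 + 1.451^4/24)
= 5.1033743 / 0.18557093
v_eff = 27.5009

27.5009


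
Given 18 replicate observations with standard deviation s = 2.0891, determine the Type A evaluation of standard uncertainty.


u_A = s / sqrt(n)
u_A = 2.0891 / sqrt(18)
u_A = 2.0891 / 4.2426407
u_A = 0.4924

0.4924


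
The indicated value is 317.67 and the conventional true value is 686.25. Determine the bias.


Systematic error = measured - true
= 317.67 - 686.25
= -368.5800

-368.5800


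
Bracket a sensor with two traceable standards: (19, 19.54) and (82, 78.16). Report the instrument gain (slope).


slope = (y2 - y1) / (x2 - x1)
= (78.16 - 19.54) / (82 - 19)
= 58.6200 / 63
= 0.9305

0.9305
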